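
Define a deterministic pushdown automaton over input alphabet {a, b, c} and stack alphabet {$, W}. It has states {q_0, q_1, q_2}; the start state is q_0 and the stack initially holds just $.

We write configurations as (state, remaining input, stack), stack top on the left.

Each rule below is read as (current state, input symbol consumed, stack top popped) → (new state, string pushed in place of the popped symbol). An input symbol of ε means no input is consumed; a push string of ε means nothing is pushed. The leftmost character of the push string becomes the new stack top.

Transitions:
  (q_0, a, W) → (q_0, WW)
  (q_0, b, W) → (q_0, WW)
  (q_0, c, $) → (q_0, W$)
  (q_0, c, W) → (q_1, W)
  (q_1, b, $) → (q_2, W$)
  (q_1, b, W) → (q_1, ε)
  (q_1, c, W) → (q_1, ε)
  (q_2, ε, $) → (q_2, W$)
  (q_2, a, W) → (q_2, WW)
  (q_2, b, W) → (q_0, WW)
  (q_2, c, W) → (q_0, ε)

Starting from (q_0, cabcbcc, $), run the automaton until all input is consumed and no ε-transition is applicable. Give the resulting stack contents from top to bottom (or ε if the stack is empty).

(q_0, cabcbcc, $)
  read c, top $: go to q_0, push W$ → (q_0, abcbcc, W$)
  read a, top W: go to q_0, push WW → (q_0, bcbcc, WW$)
  read b, top W: go to q_0, push WW → (q_0, cbcc, WWW$)
  read c, top W: go to q_1, push W → (q_1, bcc, WWW$)
  read b, top W: go to q_1, push ε → (q_1, cc, WW$)
  read c, top W: go to q_1, push ε → (q_1, c, W$)
  read c, top W: go to q_1, push ε → (q_1, ε, $)
All input consumed in state q_1 with stack $.

$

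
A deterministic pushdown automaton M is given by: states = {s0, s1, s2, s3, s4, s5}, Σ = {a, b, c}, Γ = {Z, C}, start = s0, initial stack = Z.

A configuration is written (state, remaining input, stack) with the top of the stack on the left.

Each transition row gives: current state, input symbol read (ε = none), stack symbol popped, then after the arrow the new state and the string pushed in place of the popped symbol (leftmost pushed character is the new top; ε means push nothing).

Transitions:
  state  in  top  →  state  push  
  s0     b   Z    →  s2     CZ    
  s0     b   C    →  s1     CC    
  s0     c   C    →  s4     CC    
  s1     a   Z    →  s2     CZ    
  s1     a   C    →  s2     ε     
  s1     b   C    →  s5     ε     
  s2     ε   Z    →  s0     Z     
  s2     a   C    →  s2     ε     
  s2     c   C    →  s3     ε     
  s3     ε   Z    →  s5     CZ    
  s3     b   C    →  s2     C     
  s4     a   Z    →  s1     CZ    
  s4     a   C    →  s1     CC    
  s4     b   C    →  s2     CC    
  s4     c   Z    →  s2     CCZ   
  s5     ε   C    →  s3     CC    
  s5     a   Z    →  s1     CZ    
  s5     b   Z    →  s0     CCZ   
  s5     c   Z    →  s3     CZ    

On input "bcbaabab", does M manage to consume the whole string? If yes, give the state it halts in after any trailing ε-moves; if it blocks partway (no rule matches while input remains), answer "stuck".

(s0, bcbaabab, Z) ⊢ (s2, cbaabab, CZ) ⊢ (s3, baabab, Z) ⊢ (s5, baabab, CZ) ⊢ (s3, baabab, CCZ) ⊢ (s2, aabab, CCZ) ⊢ (s2, abab, CZ) ⊢ (s2, bab, Z) ⊢ (s0, bab, Z) ⊢ (s2, ab, CZ) ⊢ (s2, b, Z) ⊢ (s0, b, Z) ⊢ (s2, ε, CZ)
All input consumed; M is in state s2.

s2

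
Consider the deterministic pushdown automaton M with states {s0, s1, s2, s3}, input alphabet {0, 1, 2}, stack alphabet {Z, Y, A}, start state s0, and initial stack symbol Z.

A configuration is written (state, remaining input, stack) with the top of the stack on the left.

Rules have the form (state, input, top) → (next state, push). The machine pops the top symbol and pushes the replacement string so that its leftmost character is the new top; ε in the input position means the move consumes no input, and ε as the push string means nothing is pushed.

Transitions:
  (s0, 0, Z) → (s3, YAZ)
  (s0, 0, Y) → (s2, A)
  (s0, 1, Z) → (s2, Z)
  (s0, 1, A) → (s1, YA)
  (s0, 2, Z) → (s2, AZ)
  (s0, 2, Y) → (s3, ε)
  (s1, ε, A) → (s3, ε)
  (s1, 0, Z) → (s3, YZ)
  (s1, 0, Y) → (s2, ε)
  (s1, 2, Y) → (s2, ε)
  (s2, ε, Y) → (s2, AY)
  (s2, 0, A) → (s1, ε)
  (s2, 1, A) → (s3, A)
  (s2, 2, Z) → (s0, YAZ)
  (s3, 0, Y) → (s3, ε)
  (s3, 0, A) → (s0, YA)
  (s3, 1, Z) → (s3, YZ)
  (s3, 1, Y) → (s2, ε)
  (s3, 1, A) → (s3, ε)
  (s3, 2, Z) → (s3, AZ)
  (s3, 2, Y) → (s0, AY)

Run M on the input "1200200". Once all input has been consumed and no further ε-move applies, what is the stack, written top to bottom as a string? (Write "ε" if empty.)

(s0, 1200200, Z)
  read 1, top Z: go to s2, push Z → (s2, 200200, Z)
  read 2, top Z: go to s0, push YAZ → (s0, 00200, YAZ)
  read 0, top Y: go to s2, push A → (s2, 0200, AAZ)
  read 0, top A: go to s1, push ε → (s1, 200, AZ)
  ε-move, top A: go to s3, push ε → (s3, 200, Z)
  read 2, top Z: go to s3, push AZ → (s3, 00, AZ)
  read 0, top A: go to s0, push YA → (s0, 0, YAZ)
  read 0, top Y: go to s2, push A → (s2, ε, AAZ)
All input consumed in state s2 with stack AAZ.

AAZ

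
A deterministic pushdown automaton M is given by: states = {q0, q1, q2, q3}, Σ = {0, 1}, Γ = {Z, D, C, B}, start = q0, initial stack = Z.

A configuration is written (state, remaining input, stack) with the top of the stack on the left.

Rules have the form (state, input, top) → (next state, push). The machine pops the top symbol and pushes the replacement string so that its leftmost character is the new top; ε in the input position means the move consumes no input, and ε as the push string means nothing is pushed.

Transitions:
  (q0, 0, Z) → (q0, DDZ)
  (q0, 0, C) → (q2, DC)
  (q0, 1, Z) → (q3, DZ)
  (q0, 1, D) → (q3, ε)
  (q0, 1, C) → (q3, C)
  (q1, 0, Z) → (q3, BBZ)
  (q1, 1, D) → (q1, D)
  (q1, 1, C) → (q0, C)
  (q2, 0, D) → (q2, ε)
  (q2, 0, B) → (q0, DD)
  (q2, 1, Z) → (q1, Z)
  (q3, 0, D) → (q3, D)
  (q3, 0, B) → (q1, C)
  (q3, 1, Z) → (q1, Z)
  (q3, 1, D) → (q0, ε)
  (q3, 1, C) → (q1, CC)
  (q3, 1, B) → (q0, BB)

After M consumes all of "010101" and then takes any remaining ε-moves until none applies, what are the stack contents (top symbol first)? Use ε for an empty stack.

(q0, 010101, Z)
  read 0, top Z: go to q0, push DDZ → (q0, 10101, DDZ)
  read 1, top D: go to q3, push ε → (q3, 0101, DZ)
  read 0, top D: go to q3, push D → (q3, 101, DZ)
  read 1, top D: go to q0, push ε → (q0, 01, Z)
  read 0, top Z: go to q0, push DDZ → (q0, 1, DDZ)
  read 1, top D: go to q3, push ε → (q3, ε, DZ)
All input consumed in state q3 with stack DZ.

DZ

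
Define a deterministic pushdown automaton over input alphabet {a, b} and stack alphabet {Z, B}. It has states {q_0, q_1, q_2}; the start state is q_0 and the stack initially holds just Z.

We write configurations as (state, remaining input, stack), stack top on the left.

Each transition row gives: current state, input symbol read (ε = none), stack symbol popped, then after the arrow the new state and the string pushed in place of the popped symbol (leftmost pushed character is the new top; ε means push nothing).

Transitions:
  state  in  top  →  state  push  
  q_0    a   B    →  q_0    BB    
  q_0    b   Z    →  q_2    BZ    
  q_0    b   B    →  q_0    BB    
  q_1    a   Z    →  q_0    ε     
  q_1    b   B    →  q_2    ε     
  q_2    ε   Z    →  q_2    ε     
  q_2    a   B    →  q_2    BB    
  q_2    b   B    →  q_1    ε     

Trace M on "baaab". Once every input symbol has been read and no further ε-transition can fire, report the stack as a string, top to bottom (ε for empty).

BBBZ

(q_0, baaab, Z) ⊢ (q_2, aaab, BZ) ⊢ (q_2, aab, BBZ) ⊢ (q_2, ab, BBBZ) ⊢ (q_2, b, BBBBZ) ⊢ (q_1, ε, BBBZ)
All input consumed in state q_1 with stack BBBZ.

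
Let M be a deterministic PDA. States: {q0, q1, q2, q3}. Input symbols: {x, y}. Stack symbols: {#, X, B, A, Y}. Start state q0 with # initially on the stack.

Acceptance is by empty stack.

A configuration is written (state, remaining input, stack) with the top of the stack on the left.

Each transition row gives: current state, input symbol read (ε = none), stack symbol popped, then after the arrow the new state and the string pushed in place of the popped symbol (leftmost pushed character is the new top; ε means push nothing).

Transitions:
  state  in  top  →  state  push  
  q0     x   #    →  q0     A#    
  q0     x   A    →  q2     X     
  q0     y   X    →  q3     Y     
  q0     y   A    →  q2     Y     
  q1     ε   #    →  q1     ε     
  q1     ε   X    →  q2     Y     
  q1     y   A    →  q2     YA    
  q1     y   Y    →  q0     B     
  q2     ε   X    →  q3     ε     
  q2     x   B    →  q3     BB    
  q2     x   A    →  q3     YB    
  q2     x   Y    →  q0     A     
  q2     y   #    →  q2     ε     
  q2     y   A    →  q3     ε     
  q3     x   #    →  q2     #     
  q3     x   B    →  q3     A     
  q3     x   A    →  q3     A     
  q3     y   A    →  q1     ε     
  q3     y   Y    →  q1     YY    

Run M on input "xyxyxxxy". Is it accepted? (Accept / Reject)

Accept

(q0, xyxyxxxy, #) ⊢ (q0, yxyxxxy, A#) ⊢ (q2, xyxxxy, Y#) ⊢ (q0, yxxxy, A#) ⊢ (q2, xxxy, Y#) ⊢ (q0, xxy, A#) ⊢ (q2, xy, X#) ⊢ (q3, xy, #) ⊢ (q2, y, #) ⊢ (q2, ε, ε)
All input consumed and the stack is empty.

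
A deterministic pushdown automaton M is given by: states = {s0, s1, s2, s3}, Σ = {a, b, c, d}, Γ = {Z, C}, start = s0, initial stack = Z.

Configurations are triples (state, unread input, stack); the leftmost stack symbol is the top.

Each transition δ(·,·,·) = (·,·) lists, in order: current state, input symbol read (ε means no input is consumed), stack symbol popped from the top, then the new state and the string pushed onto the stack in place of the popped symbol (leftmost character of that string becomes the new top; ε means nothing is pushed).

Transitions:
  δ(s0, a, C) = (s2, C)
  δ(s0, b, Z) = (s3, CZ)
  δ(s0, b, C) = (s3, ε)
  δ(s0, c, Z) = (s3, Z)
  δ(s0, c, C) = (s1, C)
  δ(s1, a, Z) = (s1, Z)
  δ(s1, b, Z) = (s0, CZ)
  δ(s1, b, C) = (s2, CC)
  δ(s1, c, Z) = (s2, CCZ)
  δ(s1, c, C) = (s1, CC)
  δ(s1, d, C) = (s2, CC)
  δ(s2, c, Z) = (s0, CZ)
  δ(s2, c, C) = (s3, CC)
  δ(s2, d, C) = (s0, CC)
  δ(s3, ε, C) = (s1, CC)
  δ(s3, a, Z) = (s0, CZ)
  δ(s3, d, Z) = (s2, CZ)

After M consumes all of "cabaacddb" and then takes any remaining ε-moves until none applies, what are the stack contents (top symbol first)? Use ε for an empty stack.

CCCCCZ

(s0, cabaacddb, Z)
  read c, top Z: go to s3, push Z → (s3, abaacddb, Z)
  read a, top Z: go to s0, push CZ → (s0, baacddb, CZ)
  read b, top C: go to s3, push ε → (s3, aacddb, Z)
  read a, top Z: go to s0, push CZ → (s0, acddb, CZ)
  read a, top C: go to s2, push C → (s2, cddb, CZ)
  read c, top C: go to s3, push CC → (s3, ddb, CCZ)
  ε-move, top C: go to s1, push CC → (s1, ddb, CCCZ)
  read d, top C: go to s2, push CC → (s2, db, CCCCZ)
  read d, top C: go to s0, push CC → (s0, b, CCCCCZ)
  read b, top C: go to s3, push ε → (s3, ε, CCCCZ)
  ε-move, top C: go to s1, push CC → (s1, ε, CCCCCZ)
All input consumed in state s1 with stack CCCCCZ.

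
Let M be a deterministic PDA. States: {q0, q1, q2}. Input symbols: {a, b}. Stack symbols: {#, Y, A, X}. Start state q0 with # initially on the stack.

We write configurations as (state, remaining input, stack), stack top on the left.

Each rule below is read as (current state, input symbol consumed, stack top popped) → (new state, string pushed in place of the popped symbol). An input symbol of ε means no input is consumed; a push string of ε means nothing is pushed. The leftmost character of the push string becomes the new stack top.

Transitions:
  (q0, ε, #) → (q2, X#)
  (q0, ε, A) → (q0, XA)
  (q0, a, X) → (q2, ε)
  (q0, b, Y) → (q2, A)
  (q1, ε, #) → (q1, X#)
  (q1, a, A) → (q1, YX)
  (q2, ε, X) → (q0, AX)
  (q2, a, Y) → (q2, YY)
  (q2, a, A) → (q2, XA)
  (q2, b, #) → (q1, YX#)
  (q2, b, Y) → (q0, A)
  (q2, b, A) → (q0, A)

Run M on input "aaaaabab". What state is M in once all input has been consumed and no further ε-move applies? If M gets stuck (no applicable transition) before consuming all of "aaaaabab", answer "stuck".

q0

(q0, aaaaabab, #) ⊢ (q2, aaaaabab, X#) ⊢ (q0, aaaaabab, AX#) ⊢ (q0, aaaaabab, XAX#) ⊢ (q2, aaaabab, AX#) ⊢ (q2, aaabab, XAX#) ⊢ (q0, aaabab, AXAX#) ⊢ (q0, aaabab, XAXAX#) ⊢ (q2, aabab, AXAX#) ⊢ (q2, abab, XAXAX#) ⊢ (q0, abab, AXAXAX#) ⊢ (q0, abab, XAXAXAX#) ⊢ (q2, bab, AXAXAX#) ⊢ (q0, ab, AXAXAX#) ⊢ (q0, ab, XAXAXAX#) ⊢ (q2, b, AXAXAX#) ⊢ (q0, ε, AXAXAX#) ⊢ (q0, ε, XAXAXAX#)
All input consumed; M is in state q0.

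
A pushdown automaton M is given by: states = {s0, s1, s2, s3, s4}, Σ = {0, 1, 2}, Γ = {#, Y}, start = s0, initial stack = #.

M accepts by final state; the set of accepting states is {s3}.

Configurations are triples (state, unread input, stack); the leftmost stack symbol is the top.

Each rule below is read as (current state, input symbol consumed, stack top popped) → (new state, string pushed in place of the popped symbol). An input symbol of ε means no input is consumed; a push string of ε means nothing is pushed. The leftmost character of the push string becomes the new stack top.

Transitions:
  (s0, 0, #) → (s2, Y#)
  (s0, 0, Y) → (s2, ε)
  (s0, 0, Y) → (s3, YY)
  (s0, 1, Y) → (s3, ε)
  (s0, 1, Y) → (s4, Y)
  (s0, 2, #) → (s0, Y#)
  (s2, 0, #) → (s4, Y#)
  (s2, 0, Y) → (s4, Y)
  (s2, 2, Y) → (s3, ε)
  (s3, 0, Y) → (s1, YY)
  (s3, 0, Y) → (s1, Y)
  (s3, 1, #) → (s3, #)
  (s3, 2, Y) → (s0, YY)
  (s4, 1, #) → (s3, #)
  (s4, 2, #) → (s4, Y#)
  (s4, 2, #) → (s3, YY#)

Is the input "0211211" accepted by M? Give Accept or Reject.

Reject

No computation consumes all input and reaches a final state.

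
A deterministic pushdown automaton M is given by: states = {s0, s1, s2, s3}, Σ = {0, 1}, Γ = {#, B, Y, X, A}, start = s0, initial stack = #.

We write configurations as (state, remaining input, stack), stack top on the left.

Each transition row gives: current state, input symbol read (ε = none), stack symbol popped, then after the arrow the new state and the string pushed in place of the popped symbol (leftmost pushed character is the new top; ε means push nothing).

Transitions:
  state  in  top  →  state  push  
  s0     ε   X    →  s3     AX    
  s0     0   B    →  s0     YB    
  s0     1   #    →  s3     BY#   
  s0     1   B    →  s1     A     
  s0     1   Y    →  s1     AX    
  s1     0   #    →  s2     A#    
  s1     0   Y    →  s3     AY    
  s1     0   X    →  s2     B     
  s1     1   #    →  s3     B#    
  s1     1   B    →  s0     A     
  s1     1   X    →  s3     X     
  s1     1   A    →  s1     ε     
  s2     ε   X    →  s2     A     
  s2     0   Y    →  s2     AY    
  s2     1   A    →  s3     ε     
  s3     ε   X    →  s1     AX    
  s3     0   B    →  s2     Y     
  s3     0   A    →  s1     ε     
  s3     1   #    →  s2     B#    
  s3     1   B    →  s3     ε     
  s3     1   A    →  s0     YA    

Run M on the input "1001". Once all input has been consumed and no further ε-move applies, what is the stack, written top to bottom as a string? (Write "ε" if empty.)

(s0, 1001, #)
  read 1, top #: go to s3, push BY# → (s3, 001, BY#)
  read 0, top B: go to s2, push Y → (s2, 01, YY#)
  read 0, top Y: go to s2, push AY → (s2, 1, AYY#)
  read 1, top A: go to s3, push ε → (s3, ε, YY#)
All input consumed in state s3 with stack YY#.

YY#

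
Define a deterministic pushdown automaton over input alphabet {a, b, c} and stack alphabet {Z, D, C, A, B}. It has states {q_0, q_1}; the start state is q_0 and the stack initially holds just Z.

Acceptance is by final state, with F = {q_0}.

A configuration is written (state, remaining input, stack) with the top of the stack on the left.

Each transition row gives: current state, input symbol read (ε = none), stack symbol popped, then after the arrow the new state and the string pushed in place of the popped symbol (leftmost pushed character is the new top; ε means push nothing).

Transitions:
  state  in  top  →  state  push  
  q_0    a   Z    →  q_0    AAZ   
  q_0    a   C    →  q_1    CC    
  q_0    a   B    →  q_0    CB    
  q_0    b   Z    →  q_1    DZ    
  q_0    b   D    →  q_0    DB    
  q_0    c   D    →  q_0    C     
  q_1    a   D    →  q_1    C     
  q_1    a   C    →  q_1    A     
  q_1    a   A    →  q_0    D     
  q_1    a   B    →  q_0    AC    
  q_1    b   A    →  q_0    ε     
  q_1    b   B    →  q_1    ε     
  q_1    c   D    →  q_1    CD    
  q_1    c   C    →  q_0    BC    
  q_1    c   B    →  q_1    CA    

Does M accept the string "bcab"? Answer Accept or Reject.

(q_0, bcab, Z) ⊢ (q_1, cab, DZ) ⊢ (q_1, ab, CDZ) ⊢ (q_1, b, ADZ) ⊢ (q_0, ε, DZ)
All input consumed; state q_0 ∈ F.

Accept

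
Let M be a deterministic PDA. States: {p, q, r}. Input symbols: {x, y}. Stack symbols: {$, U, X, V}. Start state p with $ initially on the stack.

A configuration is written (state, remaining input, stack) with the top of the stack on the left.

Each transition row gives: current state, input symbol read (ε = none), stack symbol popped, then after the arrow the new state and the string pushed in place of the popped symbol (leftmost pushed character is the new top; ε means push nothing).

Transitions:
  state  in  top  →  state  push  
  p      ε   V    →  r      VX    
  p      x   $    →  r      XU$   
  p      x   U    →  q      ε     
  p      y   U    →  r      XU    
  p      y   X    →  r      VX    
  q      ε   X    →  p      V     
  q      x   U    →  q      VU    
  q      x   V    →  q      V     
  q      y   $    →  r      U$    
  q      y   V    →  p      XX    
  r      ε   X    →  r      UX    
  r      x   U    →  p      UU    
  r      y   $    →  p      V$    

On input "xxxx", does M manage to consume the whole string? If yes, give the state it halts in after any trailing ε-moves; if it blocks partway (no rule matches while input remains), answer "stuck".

(p, xxxx, $)
  read x, top $: go to r, push XU$ → (r, xxx, XU$)
  ε-move, top X: go to r, push UX → (r, xxx, UXU$)
  read x, top U: go to p, push UU → (p, xx, UUXU$)
  read x, top U: go to q, push ε → (q, x, UXU$)
  read x, top U: go to q, push VU → (q, ε, VUXU$)
All input consumed; M is in state q.

q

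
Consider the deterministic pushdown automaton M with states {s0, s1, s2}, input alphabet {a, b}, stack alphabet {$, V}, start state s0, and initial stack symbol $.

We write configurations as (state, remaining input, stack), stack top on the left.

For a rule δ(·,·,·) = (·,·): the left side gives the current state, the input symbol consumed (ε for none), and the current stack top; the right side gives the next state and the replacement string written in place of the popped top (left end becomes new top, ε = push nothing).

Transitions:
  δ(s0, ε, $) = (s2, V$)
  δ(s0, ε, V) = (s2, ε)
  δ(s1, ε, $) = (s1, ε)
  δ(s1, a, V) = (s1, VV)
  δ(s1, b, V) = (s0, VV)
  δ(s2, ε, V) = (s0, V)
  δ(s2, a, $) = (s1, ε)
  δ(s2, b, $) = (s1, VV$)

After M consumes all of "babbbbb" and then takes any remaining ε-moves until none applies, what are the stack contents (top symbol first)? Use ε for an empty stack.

$

(s0, babbbbb, $)
  ε-move, top $: go to s2, push V$ → (s2, babbbbb, V$)
  ε-move, top V: go to s0, push V → (s0, babbbbb, V$)
  ε-move, top V: go to s2, push ε → (s2, babbbbb, $)
  read b, top $: go to s1, push VV$ → (s1, abbbbb, VV$)
  read a, top V: go to s1, push VV → (s1, bbbbb, VVV$)
  read b, top V: go to s0, push VV → (s0, bbbb, VVVV$)
  ε-move, top V: go to s2, push ε → (s2, bbbb, VVV$)
  ε-move, top V: go to s0, push V → (s0, bbbb, VVV$)
  ε-move, top V: go to s2, push ε → (s2, bbbb, VV$)
  ε-move, top V: go to s0, push V → (s0, bbbb, VV$)
  ε-move, top V: go to s2, push ε → (s2, bbbb, V$)
  ε-move, top V: go to s0, push V → (s0, bbbb, V$)
  ε-move, top V: go to s2, push ε → (s2, bbbb, $)
  read b, top $: go to s1, push VV$ → (s1, bbb, VV$)
  read b, top V: go to s0, push VV → (s0, bb, VVV$)
  ε-move, top V: go to s2, push ε → (s2, bb, VV$)
  ε-move, top V: go to s0, push V → (s0, bb, VV$)
  ε-move, top V: go to s2, push ε → (s2, bb, V$)
  ε-move, top V: go to s0, push V → (s0, bb, V$)
  ε-move, top V: go to s2, push ε → (s2, bb, $)
  read b, top $: go to s1, push VV$ → (s1, b, VV$)
  read b, top V: go to s0, push VV → (s0, ε, VVV$)
  ε-move, top V: go to s2, push ε → (s2, ε, VV$)
  ε-move, top V: go to s0, push V → (s0, ε, VV$)
  ε-move, top V: go to s2, push ε → (s2, ε, V$)
  ε-move, top V: go to s0, push V → (s0, ε, V$)
  ε-move, top V: go to s2, push ε → (s2, ε, $)
All input consumed in state s2 with stack $.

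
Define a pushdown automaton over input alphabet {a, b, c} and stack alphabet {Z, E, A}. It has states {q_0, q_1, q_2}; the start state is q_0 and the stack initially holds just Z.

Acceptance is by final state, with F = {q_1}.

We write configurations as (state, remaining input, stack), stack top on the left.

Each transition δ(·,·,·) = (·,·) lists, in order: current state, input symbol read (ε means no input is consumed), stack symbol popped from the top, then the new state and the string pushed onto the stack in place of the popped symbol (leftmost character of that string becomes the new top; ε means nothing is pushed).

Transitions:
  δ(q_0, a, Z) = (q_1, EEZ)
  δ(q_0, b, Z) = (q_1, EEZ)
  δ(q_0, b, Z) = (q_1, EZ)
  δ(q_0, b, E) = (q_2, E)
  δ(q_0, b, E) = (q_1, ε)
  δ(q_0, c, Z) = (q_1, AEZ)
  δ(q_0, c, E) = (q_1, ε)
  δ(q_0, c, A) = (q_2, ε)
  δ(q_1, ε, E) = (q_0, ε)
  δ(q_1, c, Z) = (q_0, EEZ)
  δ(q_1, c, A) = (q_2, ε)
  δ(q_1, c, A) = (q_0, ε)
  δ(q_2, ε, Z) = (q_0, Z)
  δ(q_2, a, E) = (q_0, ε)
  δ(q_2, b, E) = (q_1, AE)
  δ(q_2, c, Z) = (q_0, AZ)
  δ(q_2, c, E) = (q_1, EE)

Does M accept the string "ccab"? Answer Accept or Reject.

One accepting computation: (q_0, ccab, Z) ⊢ (q_1, cab, AEZ) ⊢ (q_2, ab, EZ) ⊢ (q_0, b, Z) ⊢ (q_1, ε, EEZ)
All input consumed and state q_1 ∈ F.

Accept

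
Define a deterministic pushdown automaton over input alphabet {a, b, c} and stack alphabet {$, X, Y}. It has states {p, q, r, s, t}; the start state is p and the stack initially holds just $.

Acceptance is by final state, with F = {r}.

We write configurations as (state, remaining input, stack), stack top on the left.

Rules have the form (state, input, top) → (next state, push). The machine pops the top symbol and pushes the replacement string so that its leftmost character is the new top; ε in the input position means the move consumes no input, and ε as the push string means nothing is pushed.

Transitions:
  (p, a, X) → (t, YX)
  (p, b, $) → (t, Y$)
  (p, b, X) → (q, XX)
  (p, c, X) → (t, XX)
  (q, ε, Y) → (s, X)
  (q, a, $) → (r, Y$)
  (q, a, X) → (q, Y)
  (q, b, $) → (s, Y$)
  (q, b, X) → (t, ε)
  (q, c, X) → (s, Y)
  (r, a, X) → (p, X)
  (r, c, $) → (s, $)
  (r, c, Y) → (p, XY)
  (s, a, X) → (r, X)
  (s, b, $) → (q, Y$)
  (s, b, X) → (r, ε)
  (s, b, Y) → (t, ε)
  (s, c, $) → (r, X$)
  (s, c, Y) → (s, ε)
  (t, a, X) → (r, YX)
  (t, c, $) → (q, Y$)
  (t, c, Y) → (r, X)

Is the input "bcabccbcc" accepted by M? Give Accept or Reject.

(p, bcabccbcc, $)
  read b, top $: go to t, push Y$ → (t, cabccbcc, Y$)
  read c, top Y: go to r, push X → (r, abccbcc, X$)
  read a, top X: go to p, push X → (p, bccbcc, X$)
  read b, top X: go to q, push XX → (q, ccbcc, XX$)
  read c, top X: go to s, push Y → (s, cbcc, YX$)
  read c, top Y: go to s, push ε → (s, bcc, X$)
  read b, top X: go to r, push ε → (r, cc, $)
  read c, top $: go to s, push $ → (s, c, $)
  read c, top $: go to r, push X$ → (r, ε, X$)
All input consumed; state r ∈ F.

Accept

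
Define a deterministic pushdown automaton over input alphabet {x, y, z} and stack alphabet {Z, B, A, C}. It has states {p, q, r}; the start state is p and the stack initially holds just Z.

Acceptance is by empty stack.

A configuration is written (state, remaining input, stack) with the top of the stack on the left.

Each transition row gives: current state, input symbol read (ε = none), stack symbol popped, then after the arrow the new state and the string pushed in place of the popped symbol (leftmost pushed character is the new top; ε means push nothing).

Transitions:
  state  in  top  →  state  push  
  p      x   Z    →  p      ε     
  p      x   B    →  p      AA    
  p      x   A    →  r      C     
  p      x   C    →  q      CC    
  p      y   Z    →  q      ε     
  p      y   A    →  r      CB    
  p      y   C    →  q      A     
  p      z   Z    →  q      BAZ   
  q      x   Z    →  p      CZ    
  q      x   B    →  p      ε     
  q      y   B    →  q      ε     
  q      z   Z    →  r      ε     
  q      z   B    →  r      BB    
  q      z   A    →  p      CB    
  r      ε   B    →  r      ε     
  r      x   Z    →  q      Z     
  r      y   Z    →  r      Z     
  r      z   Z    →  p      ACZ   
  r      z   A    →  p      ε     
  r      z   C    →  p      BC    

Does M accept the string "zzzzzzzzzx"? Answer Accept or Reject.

Accept

(p, zzzzzzzzzx, Z)
  read z, top Z: go to q, push BAZ → (q, zzzzzzzzx, BAZ)
  read z, top B: go to r, push BB → (r, zzzzzzzx, BBAZ)
  ε-move, top B: go to r, push ε → (r, zzzzzzzx, BAZ)
  ε-move, top B: go to r, push ε → (r, zzzzzzzx, AZ)
  read z, top A: go to p, push ε → (p, zzzzzzx, Z)
  read z, top Z: go to q, push BAZ → (q, zzzzzx, BAZ)
  read z, top B: go to r, push BB → (r, zzzzx, BBAZ)
  ε-move, top B: go to r, push ε → (r, zzzzx, BAZ)
  ε-move, top B: go to r, push ε → (r, zzzzx, AZ)
  read z, top A: go to p, push ε → (p, zzzx, Z)
  read z, top Z: go to q, push BAZ → (q, zzx, BAZ)
  read z, top B: go to r, push BB → (r, zx, BBAZ)
  ε-move, top B: go to r, push ε → (r, zx, BAZ)
  ε-move, top B: go to r, push ε → (r, zx, AZ)
  read z, top A: go to p, push ε → (p, x, Z)
  read x, top Z: go to p, push ε → (p, ε, ε)
All input consumed and the stack is empty.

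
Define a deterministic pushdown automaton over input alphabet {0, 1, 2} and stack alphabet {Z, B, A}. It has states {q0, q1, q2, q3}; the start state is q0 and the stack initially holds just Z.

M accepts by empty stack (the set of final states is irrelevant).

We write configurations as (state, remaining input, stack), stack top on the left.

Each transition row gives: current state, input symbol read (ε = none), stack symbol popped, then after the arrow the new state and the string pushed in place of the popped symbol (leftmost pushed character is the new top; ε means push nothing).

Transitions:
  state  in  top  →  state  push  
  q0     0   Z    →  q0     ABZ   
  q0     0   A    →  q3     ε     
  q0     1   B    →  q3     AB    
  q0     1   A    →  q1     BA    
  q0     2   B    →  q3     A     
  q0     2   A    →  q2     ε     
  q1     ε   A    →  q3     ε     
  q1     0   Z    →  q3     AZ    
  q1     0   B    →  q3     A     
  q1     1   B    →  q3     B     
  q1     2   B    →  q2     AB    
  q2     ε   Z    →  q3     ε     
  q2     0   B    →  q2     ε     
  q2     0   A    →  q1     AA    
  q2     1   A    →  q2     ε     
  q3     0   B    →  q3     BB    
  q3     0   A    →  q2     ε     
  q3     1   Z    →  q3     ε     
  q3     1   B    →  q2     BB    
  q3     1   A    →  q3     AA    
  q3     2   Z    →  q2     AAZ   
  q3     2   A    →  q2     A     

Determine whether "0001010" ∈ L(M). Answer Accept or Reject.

Reject

(q0, 0001010, Z)
  read 0, top Z: go to q0, push ABZ → (q0, 001010, ABZ)
  read 0, top A: go to q3, push ε → (q3, 01010, BZ)
  read 0, top B: go to q3, push BB → (q3, 1010, BBZ)
  read 1, top B: go to q2, push BB → (q2, 010, BBBZ)
  read 0, top B: go to q2, push ε → (q2, 10, BBZ)
No transition applies at (q2, 10, BBZ); input not fully consumed.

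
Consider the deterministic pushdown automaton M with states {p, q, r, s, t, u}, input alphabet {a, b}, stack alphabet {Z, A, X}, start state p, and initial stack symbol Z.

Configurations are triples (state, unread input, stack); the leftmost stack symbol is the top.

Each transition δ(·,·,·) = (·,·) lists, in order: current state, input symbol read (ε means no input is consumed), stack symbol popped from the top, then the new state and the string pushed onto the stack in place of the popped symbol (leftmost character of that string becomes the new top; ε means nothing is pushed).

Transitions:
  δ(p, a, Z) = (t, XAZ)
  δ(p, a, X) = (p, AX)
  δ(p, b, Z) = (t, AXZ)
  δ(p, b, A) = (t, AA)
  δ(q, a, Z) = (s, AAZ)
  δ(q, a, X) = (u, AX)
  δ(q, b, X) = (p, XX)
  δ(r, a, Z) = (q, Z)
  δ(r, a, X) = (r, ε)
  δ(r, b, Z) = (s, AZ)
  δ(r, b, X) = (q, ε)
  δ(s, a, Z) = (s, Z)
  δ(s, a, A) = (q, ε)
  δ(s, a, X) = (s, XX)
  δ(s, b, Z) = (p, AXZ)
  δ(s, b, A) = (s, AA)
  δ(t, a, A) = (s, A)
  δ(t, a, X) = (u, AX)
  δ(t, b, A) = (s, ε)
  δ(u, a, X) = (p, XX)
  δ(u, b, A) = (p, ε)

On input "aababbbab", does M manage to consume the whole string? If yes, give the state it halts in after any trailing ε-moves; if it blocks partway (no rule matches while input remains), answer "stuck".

(p, aababbbab, Z)
  read a, top Z: go to t, push XAZ → (t, ababbbab, XAZ)
  read a, top X: go to u, push AX → (u, babbbab, AXAZ)
  read b, top A: go to p, push ε → (p, abbbab, XAZ)
  read a, top X: go to p, push AX → (p, bbbab, AXAZ)
  read b, top A: go to t, push AA → (t, bbab, AAXAZ)
  read b, top A: go to s, push ε → (s, bab, AXAZ)
  read b, top A: go to s, push AA → (s, ab, AAXAZ)
  read a, top A: go to q, push ε → (q, b, AXAZ)
No transition for (q, b, top A); M blocks with input b remaining.

stuck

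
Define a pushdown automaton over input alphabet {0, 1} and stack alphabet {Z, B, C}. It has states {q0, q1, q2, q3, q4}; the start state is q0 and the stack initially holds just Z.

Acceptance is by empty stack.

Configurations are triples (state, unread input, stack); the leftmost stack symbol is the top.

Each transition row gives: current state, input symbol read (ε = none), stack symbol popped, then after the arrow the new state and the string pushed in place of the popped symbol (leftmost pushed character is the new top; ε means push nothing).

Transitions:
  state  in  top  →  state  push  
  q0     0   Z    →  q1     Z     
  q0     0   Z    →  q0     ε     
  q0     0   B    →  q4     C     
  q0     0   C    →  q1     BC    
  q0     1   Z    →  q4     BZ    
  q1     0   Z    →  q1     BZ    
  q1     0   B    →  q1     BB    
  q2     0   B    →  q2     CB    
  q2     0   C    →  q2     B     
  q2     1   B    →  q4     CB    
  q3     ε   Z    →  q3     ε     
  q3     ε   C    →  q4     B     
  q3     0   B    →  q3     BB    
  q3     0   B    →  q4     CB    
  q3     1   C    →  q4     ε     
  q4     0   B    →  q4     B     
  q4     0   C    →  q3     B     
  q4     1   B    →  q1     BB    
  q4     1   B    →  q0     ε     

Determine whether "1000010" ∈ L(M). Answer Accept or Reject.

One accepting computation: (q0, 1000010, Z) ⊢ (q4, 000010, BZ) ⊢ (q4, 00010, BZ) ⊢ (q4, 0010, BZ) ⊢ (q4, 010, BZ) ⊢ (q4, 10, BZ) ⊢ (q0, 0, Z) ⊢ (q0, ε, ε)
All input consumed and the stack is empty.

Accept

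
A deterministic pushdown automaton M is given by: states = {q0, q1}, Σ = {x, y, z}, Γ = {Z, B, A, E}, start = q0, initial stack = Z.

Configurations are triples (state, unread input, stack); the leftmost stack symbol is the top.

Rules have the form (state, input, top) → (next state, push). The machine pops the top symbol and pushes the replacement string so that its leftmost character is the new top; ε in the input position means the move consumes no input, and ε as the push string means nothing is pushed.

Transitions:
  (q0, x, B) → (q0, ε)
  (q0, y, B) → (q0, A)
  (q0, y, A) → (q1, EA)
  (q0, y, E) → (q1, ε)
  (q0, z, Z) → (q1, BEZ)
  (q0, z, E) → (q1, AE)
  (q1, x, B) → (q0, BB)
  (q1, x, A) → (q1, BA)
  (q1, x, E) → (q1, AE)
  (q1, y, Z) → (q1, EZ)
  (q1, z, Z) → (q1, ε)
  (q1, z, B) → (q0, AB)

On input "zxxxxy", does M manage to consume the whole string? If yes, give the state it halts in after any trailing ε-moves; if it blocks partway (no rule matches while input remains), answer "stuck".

(q0, zxxxxy, Z)
  read z, top Z: go to q1, push BEZ → (q1, xxxxy, BEZ)
  read x, top B: go to q0, push BB → (q0, xxxy, BBEZ)
  read x, top B: go to q0, push ε → (q0, xxy, BEZ)
  read x, top B: go to q0, push ε → (q0, xy, EZ)
No transition for (q0, x, top E); M blocks with input xy remaining.

stuck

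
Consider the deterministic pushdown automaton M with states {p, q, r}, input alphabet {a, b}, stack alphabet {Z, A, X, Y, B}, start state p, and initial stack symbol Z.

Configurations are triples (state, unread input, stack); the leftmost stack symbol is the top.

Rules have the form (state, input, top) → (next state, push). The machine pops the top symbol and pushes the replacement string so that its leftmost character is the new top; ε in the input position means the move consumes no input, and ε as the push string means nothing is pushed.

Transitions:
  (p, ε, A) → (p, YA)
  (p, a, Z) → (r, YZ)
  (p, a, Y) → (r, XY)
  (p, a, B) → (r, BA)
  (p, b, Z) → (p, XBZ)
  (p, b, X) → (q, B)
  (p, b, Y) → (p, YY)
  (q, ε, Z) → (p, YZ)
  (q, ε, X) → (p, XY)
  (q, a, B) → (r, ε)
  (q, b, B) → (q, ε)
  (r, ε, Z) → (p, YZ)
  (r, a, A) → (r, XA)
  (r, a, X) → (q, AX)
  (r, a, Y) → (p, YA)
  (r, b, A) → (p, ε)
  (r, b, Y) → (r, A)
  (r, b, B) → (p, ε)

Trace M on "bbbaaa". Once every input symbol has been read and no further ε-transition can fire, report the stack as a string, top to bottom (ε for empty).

(p, bbbaaa, Z) ⊢ (p, bbaaa, XBZ) ⊢ (q, baaa, BBZ) ⊢ (q, aaa, BZ) ⊢ (r, aa, Z) ⊢ (p, aa, YZ) ⊢ (r, a, XYZ) ⊢ (q, ε, AXYZ)
All input consumed in state q with stack AXYZ.

AXYZ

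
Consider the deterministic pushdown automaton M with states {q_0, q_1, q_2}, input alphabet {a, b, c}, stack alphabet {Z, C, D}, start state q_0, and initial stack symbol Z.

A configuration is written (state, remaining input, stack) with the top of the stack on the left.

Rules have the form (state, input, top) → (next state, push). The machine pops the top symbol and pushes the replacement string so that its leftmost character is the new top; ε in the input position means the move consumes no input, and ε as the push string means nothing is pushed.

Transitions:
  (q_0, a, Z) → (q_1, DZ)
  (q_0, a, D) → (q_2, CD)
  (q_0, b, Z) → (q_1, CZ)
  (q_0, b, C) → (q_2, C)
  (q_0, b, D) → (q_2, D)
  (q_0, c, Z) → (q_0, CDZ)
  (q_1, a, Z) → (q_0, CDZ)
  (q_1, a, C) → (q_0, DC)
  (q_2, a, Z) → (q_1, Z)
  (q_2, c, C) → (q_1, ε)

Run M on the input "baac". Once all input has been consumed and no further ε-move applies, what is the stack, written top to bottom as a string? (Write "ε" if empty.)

(q_0, baac, Z) ⊢ (q_1, aac, CZ) ⊢ (q_0, ac, DCZ) ⊢ (q_2, c, CDCZ) ⊢ (q_1, ε, DCZ)
All input consumed in state q_1 with stack DCZ.

DCZ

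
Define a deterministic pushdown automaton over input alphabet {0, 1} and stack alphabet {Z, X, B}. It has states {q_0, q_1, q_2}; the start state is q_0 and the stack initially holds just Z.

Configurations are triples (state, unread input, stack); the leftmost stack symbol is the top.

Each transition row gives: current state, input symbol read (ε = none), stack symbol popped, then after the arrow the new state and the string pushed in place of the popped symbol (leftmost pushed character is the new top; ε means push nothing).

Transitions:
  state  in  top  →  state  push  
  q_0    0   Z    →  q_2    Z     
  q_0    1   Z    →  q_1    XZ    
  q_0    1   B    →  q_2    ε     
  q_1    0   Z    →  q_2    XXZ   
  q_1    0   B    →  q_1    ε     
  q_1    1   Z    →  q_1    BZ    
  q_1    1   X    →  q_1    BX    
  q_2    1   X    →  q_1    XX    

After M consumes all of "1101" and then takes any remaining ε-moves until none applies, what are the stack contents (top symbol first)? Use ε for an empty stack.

(q_0, 1101, Z)
  read 1, top Z: go to q_1, push XZ → (q_1, 101, XZ)
  read 1, top X: go to q_1, push BX → (q_1, 01, BXZ)
  read 0, top B: go to q_1, push ε → (q_1, 1, XZ)
  read 1, top X: go to q_1, push BX → (q_1, ε, BXZ)
All input consumed in state q_1 with stack BXZ.

BXZ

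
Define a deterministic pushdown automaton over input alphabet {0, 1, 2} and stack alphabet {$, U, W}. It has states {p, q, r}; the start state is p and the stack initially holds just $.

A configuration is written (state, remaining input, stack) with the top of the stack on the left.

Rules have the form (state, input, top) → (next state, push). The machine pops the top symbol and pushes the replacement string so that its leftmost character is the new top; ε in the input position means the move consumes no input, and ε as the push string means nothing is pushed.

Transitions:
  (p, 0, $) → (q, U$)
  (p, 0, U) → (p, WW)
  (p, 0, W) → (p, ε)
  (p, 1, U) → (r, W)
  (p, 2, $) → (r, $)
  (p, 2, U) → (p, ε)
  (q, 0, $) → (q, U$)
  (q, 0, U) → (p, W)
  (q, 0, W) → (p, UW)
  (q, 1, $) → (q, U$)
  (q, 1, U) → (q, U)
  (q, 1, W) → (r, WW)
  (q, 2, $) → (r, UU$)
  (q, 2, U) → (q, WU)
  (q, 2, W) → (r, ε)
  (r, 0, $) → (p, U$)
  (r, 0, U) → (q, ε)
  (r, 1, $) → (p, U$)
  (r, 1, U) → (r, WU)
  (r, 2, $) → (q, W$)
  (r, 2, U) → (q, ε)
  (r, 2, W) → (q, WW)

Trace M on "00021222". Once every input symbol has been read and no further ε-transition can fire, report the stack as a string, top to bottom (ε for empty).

(p, 00021222, $) ⊢ (q, 0021222, U$) ⊢ (p, 021222, W$) ⊢ (p, 21222, $) ⊢ (r, 1222, $) ⊢ (p, 222, U$) ⊢ (p, 22, $) ⊢ (r, 2, $) ⊢ (q, ε, W$)
All input consumed in state q with stack W$.

W$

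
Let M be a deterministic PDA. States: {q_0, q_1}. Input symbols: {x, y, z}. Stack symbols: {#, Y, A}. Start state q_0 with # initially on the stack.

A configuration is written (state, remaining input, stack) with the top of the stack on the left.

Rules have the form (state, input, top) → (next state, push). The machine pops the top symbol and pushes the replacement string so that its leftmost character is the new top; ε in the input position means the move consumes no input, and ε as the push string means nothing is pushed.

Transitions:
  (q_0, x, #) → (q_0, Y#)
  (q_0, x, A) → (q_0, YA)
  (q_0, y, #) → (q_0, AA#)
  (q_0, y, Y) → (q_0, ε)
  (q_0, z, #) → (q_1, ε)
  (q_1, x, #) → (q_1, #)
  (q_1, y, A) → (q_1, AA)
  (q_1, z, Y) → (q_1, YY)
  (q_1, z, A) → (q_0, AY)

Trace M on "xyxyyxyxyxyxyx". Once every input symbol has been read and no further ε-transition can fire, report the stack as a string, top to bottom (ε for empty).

YAA#

(q_0, xyxyyxyxyxyxyx, #)
  read x, top #: go to q_0, push Y# → (q_0, yxyyxyxyxyxyx, Y#)
  read y, top Y: go to q_0, push ε → (q_0, xyyxyxyxyxyx, #)
  read x, top #: go to q_0, push Y# → (q_0, yyxyxyxyxyx, Y#)
  read y, top Y: go to q_0, push ε → (q_0, yxyxyxyxyx, #)
  read y, top #: go to q_0, push AA# → (q_0, xyxyxyxyx, AA#)
  read x, top A: go to q_0, push YA → (q_0, yxyxyxyx, YAA#)
  read y, top Y: go to q_0, push ε → (q_0, xyxyxyx, AA#)
  read x, top A: go to q_0, push YA → (q_0, yxyxyx, YAA#)
  read y, top Y: go to q_0, push ε → (q_0, xyxyx, AA#)
  read x, top A: go to q_0, push YA → (q_0, yxyx, YAA#)
  read y, top Y: go to q_0, push ε → (q_0, xyx, AA#)
  read x, top A: go to q_0, push YA → (q_0, yx, YAA#)
  read y, top Y: go to q_0, push ε → (q_0, x, AA#)
  read x, top A: go to q_0, push YA → (q_0, ε, YAA#)
All input consumed in state q_0 with stack YAA#.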